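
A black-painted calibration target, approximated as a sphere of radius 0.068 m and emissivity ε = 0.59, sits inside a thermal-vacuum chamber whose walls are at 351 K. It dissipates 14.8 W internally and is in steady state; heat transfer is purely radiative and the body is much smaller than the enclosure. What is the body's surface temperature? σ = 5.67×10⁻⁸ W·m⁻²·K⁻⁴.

For a small grey body in a large enclosure, net radiated power = εσA(T⁴ − T_w⁴).
Steady state: P = εσA(T⁴ − T_w⁴) with A = 4πr² = 0.05811 m².
T⁴ = P/(εσA) + T_w⁴ = 14.8/(0.59·5.67×10⁻⁸·0.05811) + (351)⁴
    = 7.614×10⁹ + 1.518×10¹⁰ = 2.279×10¹⁰ K⁴.

T ≈ 389 K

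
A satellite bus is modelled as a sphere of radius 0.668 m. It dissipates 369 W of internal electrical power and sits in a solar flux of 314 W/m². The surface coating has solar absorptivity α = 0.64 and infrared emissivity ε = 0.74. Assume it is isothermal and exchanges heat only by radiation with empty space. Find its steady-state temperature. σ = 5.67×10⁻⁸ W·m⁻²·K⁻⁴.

T ≈ 229 K

At steady state, absorbed solar power + internal power = radiated power.
Absorbed: α·S·A_cross = 0.64·314·1.402 = 281.7 W (cross-section πr²).
Total input = 281.7 + 369 = 650.7 W.
Radiated: εσ·A_surf·T⁴ with A_surf = 4πr² = 5.607 m².
T⁴ = 650.7/(0.74·5.67×10⁻⁸·5.607) = 2.766×10⁹ K⁴.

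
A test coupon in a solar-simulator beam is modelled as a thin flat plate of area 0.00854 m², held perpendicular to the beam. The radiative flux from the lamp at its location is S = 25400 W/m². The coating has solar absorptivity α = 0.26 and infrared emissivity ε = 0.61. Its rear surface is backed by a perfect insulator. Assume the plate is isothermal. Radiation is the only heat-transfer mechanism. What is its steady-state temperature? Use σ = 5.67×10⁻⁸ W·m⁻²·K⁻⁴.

At equilibrium, absorbed power = emitted power.
Absorbing cross-section = A = 0.008540 m²; emitting surface = A = 0.008540 m² (ratio 1).
αS·A_cross = εσ·A_surf·T⁴  ⇒  T⁴ = αS/(ε·1σ).
T⁴ = 0.260·25400/(0.61·1·5.67×10⁻⁸) = 1.909×10¹¹ K⁴.
T = (1.909×10¹¹)^(1/4).

T ≈ 661 K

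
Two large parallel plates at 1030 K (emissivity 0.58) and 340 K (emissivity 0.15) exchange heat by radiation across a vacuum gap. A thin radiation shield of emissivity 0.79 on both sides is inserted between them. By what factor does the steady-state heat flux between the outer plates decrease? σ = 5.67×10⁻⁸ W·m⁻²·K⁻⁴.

Without shield: q₀ = σΔ(T⁴)/(1/ε₁+1/ε₂−1) with denominator 7.391.
With shield the two gaps are in series; the resistances add: (1/ε₁+1/ε_s−1)+(1/ε_s+1/ε₂−1) = 1.990+6.932 = 8.922.
Heat-flux ratio q₀/q = 8.922/7.391.

factor ≈ 1.21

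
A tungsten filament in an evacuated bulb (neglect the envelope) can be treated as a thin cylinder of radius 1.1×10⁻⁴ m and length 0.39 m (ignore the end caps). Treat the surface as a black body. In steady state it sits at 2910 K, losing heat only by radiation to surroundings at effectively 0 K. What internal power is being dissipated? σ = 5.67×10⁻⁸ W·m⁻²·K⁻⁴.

Steady state: P = εσA T⁴.
A = 2πrL = 2.695×10⁻⁴ m²; T⁴ = (2910)⁴ = 7.171×10¹³ K⁴.
P = 1.0 × 5.67×10⁻⁸ × 2.695×10⁻⁴ × 7.171×10¹³.

P ≈ 1100 W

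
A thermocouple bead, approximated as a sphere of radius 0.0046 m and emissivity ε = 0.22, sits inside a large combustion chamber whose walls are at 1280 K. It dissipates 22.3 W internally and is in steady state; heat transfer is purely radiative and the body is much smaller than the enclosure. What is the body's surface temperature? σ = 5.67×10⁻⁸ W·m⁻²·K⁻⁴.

T ≈ 1750 K

For a small grey body in a large enclosure, net radiated power = εσA(T⁴ − T_w⁴).
Steady state: P = εσA(T⁴ − T_w⁴) with A = 4πr² = 2.659×10⁻⁴ m².
T⁴ = P/(εσA) + T_w⁴ = 22.3/(0.22·5.67×10⁻⁸·2.659×10⁻⁴) + (1280)⁴
    = 6.723×10¹² + 2.684×10¹² = 9.408×10¹² K⁴.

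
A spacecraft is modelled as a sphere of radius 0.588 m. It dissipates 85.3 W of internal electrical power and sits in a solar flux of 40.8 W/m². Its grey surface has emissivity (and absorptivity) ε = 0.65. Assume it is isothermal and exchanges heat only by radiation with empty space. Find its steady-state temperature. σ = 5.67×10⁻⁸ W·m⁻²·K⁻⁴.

At steady state, absorbed solar power + internal power = radiated power.
Absorbed: α·S·A_cross = 0.65·40.8·1.086 = 28.81 W (cross-section πr²).
Total input = 28.81 + 85.3 = 114.1 W.
Radiated: εσ·A_surf·T⁴ with A_surf = 4πr² = 4.345 m².
T⁴ = 114.1/(0.65·5.67×10⁻⁸·4.345) = 7.126×10⁸ K⁴.

T ≈ 163 K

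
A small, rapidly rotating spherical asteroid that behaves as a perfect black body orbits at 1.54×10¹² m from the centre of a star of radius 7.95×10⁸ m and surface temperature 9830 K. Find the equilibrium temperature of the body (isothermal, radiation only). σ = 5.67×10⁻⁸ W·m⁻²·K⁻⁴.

The star's surface emits σT_*⁴; at distance d the flux is S = σT_*⁴(R_*/d)².
S = 5.67×10⁻⁸·(9830)⁴·(7.95×10⁸/1.54×10¹²)² = 141.1 W/m².
For an isothermal sphere T⁴ = (1−a)S/(4σ) = 6.221×10⁸ K⁴.

T ≈ 158 K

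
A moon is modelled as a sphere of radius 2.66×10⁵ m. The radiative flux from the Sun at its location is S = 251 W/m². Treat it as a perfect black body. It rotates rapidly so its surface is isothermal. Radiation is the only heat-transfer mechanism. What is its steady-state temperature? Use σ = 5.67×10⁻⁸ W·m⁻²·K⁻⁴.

At equilibrium, absorbed power = emitted power.
Absorbing cross-section = πr² = 2.223×10¹¹ m²; emitting surface = 4πr² = 8.891×10¹¹ m² (ratio 4).
S·A_cross = εσ·A_surf·T⁴  ⇒  T⁴ = S/(4σ).
T⁴ = 1.00·251/(4·5.67×10⁻⁸) = 1.107×10⁹ K⁴.
T = (1.107×10⁹)^(1/4).

T ≈ 182 K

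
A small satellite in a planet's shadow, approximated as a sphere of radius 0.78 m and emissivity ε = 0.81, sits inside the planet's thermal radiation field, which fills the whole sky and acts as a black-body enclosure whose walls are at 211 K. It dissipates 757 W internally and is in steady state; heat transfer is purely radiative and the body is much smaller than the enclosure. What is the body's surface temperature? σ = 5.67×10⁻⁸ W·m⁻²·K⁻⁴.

T ≈ 254 K

For a small grey body in a large enclosure, net radiated power = εσA(T⁴ − T_w⁴).
Steady state: P = εσA(T⁴ − T_w⁴) with A = 4πr² = 7.645 m².
T⁴ = P/(εσA) + T_w⁴ = 757/(0.81·5.67×10⁻⁸·7.645) + (211)⁴
    = 2.156×10⁹ + 1.982×10⁹ = 4.138×10⁹ K⁴.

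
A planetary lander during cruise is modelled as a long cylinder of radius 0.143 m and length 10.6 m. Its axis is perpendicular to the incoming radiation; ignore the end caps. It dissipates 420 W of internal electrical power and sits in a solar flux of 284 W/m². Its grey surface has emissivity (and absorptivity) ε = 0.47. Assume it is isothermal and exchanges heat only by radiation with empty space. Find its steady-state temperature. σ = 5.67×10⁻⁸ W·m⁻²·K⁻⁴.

At steady state, absorbed solar power + internal power = radiated power.
Absorbed: α·S·A_cross = 0.47·284·3.032 = 404.7 W (cross-section 2rL).
Total input = 404.7 + 420 = 824.7 W.
Radiated: εσ·A_surf·T⁴ with A_surf = 2πrL = 9.524 m².
T⁴ = 824.7/(0.47·5.67×10⁻⁸·9.524) = 3.249×10⁹ K⁴.

T ≈ 239 K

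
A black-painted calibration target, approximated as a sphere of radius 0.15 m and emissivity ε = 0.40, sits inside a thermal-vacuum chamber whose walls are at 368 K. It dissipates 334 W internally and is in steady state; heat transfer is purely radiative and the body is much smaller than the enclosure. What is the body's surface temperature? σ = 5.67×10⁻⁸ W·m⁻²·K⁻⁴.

T ≈ 515 K

For a small grey body in a large enclosure, net radiated power = εσA(T⁴ − T_w⁴).
Steady state: P = εσA(T⁴ − T_w⁴) with A = 4πr² = 0.2827 m².
T⁴ = P/(εσA) + T_w⁴ = 334/(0.40·5.67×10⁻⁸·0.2827) + (368)⁴
    = 5.208×10¹⁰ + 1.834×10¹⁰ = 7.042×10¹⁰ K⁴.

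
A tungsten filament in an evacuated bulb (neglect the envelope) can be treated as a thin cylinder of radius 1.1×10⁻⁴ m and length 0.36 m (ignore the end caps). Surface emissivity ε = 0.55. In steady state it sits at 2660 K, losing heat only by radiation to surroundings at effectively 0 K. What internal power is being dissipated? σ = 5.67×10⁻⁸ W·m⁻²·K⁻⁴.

P ≈ 388 W

Steady state: P = εσA T⁴.
A = 2πrL = 2.488×10⁻⁴ m²; T⁴ = (2660)⁴ = 5.006×10¹³ K⁴.
P = 0.55 × 5.67×10⁻⁸ × 2.488×10⁻⁴ × 5.006×10¹³.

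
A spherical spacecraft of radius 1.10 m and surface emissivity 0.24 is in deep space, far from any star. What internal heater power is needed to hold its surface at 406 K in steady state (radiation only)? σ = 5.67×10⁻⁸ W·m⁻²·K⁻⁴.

P ≈ 5620 W

P = εσ·4πr²·T⁴.
4πr² = 15.21 m²; T⁴ = 2.717×10¹⁰ K⁴.
P = 0.24·5.67×10⁻⁸·15.21·2.717×10¹⁰.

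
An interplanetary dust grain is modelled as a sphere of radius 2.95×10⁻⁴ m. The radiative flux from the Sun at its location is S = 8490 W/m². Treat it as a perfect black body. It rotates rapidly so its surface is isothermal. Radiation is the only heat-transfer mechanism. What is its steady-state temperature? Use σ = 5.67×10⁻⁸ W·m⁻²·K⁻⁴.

T ≈ 440 K

At equilibrium, absorbed power = emitted power.
Absorbing cross-section = πr² = 2.734×10⁻⁷ m²; emitting surface = 4πr² = 1.094×10⁻⁶ m² (ratio 4).
S·A_cross = εσ·A_surf·T⁴  ⇒  T⁴ = S/(4σ).
T⁴ = 1.00·8490/(4·5.67×10⁻⁸) = 3.743×10¹⁰ K⁴.
T = (3.743×10¹⁰)^(1/4).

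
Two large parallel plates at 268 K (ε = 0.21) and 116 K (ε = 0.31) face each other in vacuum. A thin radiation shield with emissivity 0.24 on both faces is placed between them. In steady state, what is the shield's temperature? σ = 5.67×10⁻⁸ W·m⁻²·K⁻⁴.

In steady state the net flux on the hot side equals that on the cold side.
σ(T₁⁴−T_s⁴)/D₁ = σ(T_s⁴−T₂⁴)/D₂, with D₁ = 1/ε₁+1/ε_s−1 = 7.929, D₂ = 1/ε_s+1/ε₂−1 = 6.392.
Solve for T_s⁴: T_s⁴ = (D₂·T₁⁴ + D₁·T₂⁴)/(D₁+D₂) = 2.403×10⁹ K⁴.

T_s ≈ 221 K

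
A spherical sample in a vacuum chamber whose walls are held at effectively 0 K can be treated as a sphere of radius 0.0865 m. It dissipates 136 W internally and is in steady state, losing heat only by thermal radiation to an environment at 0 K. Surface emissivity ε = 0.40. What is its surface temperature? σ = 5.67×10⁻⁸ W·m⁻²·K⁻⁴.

T ≈ 503 K

Steady state: internal power = radiated power, P = εσA T⁴.
Radiating area A = 4πr² = 0.09402 m².
T⁴ = P/(εσA) = 136/(0.40·5.67×10⁻⁸·0.09402) = 6.378×10¹⁰ K⁴.
T = (6.378×10¹⁰)^(1/4).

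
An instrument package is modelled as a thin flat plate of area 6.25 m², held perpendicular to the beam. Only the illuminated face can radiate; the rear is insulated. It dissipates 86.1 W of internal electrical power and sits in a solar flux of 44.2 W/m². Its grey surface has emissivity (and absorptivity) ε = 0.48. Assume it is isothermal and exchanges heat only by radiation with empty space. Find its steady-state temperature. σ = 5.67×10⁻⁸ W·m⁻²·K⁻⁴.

At steady state, absorbed solar power + internal power = radiated power.
Absorbed: α·S·A_cross = 0.48·44.2·6.250 = 132.6 W (cross-section A).
Total input = 132.6 + 86.1 = 218.7 W.
Radiated: εσ·A_surf·T⁴ with A_surf = A = 6.250 m².
T⁴ = 218.7/(0.48·5.67×10⁻⁸·6.250) = 1.286×10⁹ K⁴.

T ≈ 189 K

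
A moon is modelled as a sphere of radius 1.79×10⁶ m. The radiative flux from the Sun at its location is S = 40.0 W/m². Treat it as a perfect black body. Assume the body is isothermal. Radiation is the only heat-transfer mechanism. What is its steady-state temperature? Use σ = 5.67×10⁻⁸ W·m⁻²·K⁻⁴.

At equilibrium, absorbed power = emitted power.
Absorbing cross-section = πr² = 1.007×10¹³ m²; emitting surface = 4πr² = 4.026×10¹³ m² (ratio 4).
S·A_cross = εσ·A_surf·T⁴  ⇒  T⁴ = S/(4σ).
T⁴ = 1.00·40.0/(4·5.67×10⁻⁸) = 1.764×10⁸ K⁴.
T = (1.764×10⁸)^(1/4).

T ≈ 115 K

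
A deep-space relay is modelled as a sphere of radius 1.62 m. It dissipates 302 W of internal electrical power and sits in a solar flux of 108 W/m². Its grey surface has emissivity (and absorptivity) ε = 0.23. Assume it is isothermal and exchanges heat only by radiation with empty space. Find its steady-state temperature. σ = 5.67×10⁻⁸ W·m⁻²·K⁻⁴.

T ≈ 185 K

At steady state, absorbed solar power + internal power = radiated power.
Absorbed: α·S·A_cross = 0.23·108·8.245 = 204.8 W (cross-section πr²).
Total input = 204.8 + 302 = 506.8 W.
Radiated: εσ·A_surf·T⁴ with A_surf = 4πr² = 32.98 m².
T⁴ = 506.8/(0.23·5.67×10⁻⁸·32.98) = 1.178×10⁹ K⁴.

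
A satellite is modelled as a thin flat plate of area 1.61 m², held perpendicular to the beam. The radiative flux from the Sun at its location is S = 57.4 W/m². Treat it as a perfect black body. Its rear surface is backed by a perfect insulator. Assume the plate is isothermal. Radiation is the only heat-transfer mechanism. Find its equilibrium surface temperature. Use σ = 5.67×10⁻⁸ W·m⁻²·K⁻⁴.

T ≈ 178 K

At equilibrium, absorbed power = emitted power.
Absorbing cross-section = A = 1.610 m²; emitting surface = A = 1.610 m² (ratio 1).
S·A_cross = εσ·A_surf·T⁴  ⇒  T⁴ = S/(1σ).
T⁴ = 1.00·57.4/(1·5.67×10⁻⁸) = 1.012×10⁹ K⁴.
T = (1.012×10⁹)^(1/4).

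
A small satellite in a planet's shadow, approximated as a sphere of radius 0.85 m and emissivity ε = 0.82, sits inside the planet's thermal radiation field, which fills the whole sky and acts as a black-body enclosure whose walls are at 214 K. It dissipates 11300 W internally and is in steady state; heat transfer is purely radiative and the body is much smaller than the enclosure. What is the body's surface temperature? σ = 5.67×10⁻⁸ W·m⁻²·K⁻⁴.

For a small grey body in a large enclosure, net radiated power = εσA(T⁴ − T_w⁴).
Steady state: P = εσA(T⁴ − T_w⁴) with A = 4πr² = 9.079 m².
T⁴ = P/(εσA) + T_w⁴ = 11300/(0.82·5.67×10⁻⁸·9.079) + (214)⁴
    = 2.677×10¹⁰ + 2.097×10⁹ = 2.887×10¹⁰ K⁴.

T ≈ 412 K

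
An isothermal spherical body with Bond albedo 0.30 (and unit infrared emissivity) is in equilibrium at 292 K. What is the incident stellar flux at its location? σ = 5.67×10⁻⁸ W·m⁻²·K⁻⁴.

(1−a)S·πr² = σ·4πr²·T⁴ ⇒ S = 4σT⁴/(1−a).
S = 4·5.67×10⁻⁸·7.270×10⁹/0.700.

S ≈ 2360 W/m²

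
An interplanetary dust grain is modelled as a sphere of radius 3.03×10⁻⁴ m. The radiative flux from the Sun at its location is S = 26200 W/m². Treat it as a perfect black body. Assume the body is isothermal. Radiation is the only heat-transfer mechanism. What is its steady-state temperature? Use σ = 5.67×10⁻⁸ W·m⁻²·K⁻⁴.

T ≈ 583 K

At equilibrium, absorbed power = emitted power.
Absorbing cross-section = πr² = 2.884×10⁻⁷ m²; emitting surface = 4πr² = 1.154×10⁻⁶ m² (ratio 4).
S·A_cross = εσ·A_surf·T⁴  ⇒  T⁴ = S/(4σ).
T⁴ = 1.00·26200/(4·5.67×10⁻⁸) = 1.155×10¹¹ K⁴.
T = (1.155×10¹¹)^(1/4).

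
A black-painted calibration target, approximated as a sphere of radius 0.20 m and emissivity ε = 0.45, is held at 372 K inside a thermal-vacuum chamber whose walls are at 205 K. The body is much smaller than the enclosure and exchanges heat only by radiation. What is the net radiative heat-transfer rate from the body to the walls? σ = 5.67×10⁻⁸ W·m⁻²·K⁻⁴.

P_net ≈ 223 W

For a small grey body in a large enclosure: P_net = εσA(T_body⁴ − T_wall⁴).
A = 4πr² = 0.5027 m²; T_body⁴ − T_wall⁴ = 1.915×10¹⁰ − 1.766×10⁹ = 1.738×10¹⁰ K⁴.
|P_net| = 0.45·5.67×10⁻⁸·0.5027·1.738×10¹⁰.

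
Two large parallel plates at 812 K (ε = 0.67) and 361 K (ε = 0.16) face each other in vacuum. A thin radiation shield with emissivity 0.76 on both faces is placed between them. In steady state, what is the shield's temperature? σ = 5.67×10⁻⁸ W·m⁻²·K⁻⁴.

T_s ≈ 766 K

In steady state the net flux on the hot side equals that on the cold side.
σ(T₁⁴−T_s⁴)/D₁ = σ(T_s⁴−T₂⁴)/D₂, with D₁ = 1/ε₁+1/ε_s−1 = 1.808, D₂ = 1/ε_s+1/ε₂−1 = 6.566.
Solve for T_s⁴: T_s⁴ = (D₂·T₁⁴ + D₁·T₂⁴)/(D₁+D₂) = 3.445×10¹¹ K⁴.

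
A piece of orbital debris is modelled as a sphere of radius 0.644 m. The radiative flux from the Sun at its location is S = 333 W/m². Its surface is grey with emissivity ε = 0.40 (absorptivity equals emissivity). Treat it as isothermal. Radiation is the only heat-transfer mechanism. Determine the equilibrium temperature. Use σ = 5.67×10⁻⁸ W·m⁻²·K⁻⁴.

At equilibrium, absorbed power = emitted power.
Absorbing cross-section = πr² = 1.303 m²; emitting surface = 4πr² = 5.212 m² (ratio 4).
εS·A_cross = εσ·A_surf·T⁴  ⇒  T⁴ = S/(4σ)   (ε cancels).
T⁴ = 333/(4·5.67×10⁻⁸) = 1.468×10⁹ K⁴.
T = (1.468×10⁹)^(1/4).

T ≈ 196 K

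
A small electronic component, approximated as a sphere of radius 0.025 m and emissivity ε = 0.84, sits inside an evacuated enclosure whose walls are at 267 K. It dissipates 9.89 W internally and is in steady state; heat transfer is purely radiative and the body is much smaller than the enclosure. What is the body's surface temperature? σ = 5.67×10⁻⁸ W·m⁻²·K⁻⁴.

T ≈ 421 K

For a small grey body in a large enclosure, net radiated power = εσA(T⁴ − T_w⁴).
Steady state: P = εσA(T⁴ − T_w⁴) with A = 4πr² = 0.007854 m².
T⁴ = P/(εσA) + T_w⁴ = 9.89/(0.84·5.67×10⁻⁸·0.007854) + (267)⁴
    = 2.644×10¹⁰ + 5.082×10⁹ = 3.152×10¹⁰ K⁴.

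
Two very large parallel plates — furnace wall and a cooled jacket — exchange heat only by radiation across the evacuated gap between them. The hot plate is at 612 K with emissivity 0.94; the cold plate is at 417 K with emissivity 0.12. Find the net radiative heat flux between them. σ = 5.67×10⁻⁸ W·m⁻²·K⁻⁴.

For two infinite grey parallel plates, q = σ(T₁⁴ − T₂⁴)/(1/ε₁ + 1/ε₂ − 1).
T₁⁴ − T₂⁴ = 1.403×10¹¹ − 3.024×10¹⁰ = 1.100×10¹¹ K⁴.
1/ε₁ + 1/ε₂ − 1 = 1.064 + 8.333 − 1 = 8.397.
q = 5.67×10⁻⁸ × 1.100×10¹¹ / 8.397.

q ≈ 743 W/m²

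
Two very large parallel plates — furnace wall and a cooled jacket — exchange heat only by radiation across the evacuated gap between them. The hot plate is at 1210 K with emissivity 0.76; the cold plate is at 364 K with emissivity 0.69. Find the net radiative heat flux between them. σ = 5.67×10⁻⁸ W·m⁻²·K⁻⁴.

q ≈ 68300 W/m²

For two infinite grey parallel plates, q = σ(T₁⁴ − T₂⁴)/(1/ε₁ + 1/ε₂ − 1).
T₁⁴ − T₂⁴ = 2.144×10¹² − 1.756×10¹⁰ = 2.126×10¹² K⁴.
1/ε₁ + 1/ε₂ − 1 = 1.316 + 1.449 − 1 = 1.765.
q = 5.67×10⁻⁸ × 2.126×10¹² / 1.765.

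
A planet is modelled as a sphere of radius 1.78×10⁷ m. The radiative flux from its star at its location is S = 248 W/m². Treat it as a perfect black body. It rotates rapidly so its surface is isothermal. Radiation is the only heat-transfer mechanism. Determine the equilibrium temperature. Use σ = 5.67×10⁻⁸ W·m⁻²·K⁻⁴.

At equilibrium, absorbed power = emitted power.
Absorbing cross-section = πr² = 9.954×10¹⁴ m²; emitting surface = 4πr² = 3.982×10¹⁵ m² (ratio 4).
S·A_cross = εσ·A_surf·T⁴  ⇒  T⁴ = S/(4σ).
T⁴ = 1.00·248/(4·5.67×10⁻⁸) = 1.093×10⁹ K⁴.
T = (1.093×10⁹)^(1/4).

T ≈ 182 K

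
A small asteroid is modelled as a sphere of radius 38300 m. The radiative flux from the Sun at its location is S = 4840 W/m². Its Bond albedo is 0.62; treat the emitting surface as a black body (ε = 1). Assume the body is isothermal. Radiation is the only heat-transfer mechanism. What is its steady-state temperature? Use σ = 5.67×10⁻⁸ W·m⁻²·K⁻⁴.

T ≈ 300 K

At equilibrium, absorbed power = emitted power.
Absorbing cross-section = πr² = 4.608×10⁹ m²; emitting surface = 4πr² = 1.843×10¹⁰ m² (ratio 4).
(1−a)S·A_cross = εσ·A_surf·T⁴  ⇒  T⁴ = (1−a)S/(4σ).
T⁴ = 0.380·4840/(4·5.67×10⁻⁸) = 8.109×10⁹ K⁴.
T = (8.109×10⁹)^(1/4).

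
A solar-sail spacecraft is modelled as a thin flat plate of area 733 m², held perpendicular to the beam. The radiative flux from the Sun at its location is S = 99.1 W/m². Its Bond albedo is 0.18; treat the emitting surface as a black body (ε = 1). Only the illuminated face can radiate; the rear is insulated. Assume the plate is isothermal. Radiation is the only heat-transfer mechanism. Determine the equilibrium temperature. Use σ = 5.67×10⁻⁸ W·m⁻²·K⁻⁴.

At equilibrium, absorbed power = emitted power.
Absorbing cross-section = A = 733.0 m²; emitting surface = A = 733.0 m² (ratio 1).
(1−a)S·A_cross = εσ·A_surf·T⁴  ⇒  T⁴ = (1−a)S/(1σ).
T⁴ = 0.820·99.1/(1·5.67×10⁻⁸) = 1.433×10⁹ K⁴.
T = (1.433×10⁹)^(1/4).

T ≈ 195 K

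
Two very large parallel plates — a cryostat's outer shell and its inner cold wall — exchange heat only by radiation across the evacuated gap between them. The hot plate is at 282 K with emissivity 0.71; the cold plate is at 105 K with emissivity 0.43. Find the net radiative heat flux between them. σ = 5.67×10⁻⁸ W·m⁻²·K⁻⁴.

For two infinite grey parallel plates, q = σ(T₁⁴ − T₂⁴)/(1/ε₁ + 1/ε₂ − 1).
T₁⁴ − T₂⁴ = 6.324×10⁹ − 1.216×10⁸ = 6.203×10⁹ K⁴.
1/ε₁ + 1/ε₂ − 1 = 1.408 + 2.326 − 1 = 2.734.
q = 5.67×10⁻⁸ × 6.203×10⁹ / 2.734.

q ≈ 129 W/m²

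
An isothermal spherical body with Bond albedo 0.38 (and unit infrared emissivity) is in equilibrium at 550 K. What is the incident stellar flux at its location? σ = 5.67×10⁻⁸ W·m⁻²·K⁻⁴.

S ≈ 33500 W/m²

(1−a)S·πr² = σ·4πr²·T⁴ ⇒ S = 4σT⁴/(1−a).
S = 4·5.67×10⁻⁸·9.151×10¹⁰/0.620.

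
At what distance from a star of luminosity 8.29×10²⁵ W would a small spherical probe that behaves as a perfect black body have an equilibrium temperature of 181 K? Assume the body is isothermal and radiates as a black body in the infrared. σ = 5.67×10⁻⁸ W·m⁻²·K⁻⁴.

d ≈ 1.65×10¹¹ m

For an isothermal black-emitting sphere, (1−a)S·πr² = σ·4πr²·T⁴ ⇒ S = 4σT⁴/(1−a).
S = 4·5.67×10⁻⁸·(181)⁴/1.00 = 243.4 W/m².
Flux falls as S = L/(4πd²), so d = √(L/(4πS)) = √(8.29×10²⁵/(4π·243.4)).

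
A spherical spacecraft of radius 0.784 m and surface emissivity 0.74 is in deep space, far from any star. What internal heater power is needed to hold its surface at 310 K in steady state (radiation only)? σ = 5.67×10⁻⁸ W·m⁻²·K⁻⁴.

P ≈ 2990 W

P = εσ·4πr²·T⁴.
4πr² = 7.724 m²; T⁴ = 9.235×10⁹ K⁴.
P = 0.74·5.67×10⁻⁸·7.724·9.235×10⁹.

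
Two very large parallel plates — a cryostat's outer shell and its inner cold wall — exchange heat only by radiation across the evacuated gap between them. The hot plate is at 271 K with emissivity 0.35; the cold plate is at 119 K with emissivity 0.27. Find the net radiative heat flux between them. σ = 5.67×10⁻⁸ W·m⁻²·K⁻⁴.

q ≈ 52.9 W/m²

For two infinite grey parallel plates, q = σ(T₁⁴ − T₂⁴)/(1/ε₁ + 1/ε₂ − 1).
T₁⁴ − T₂⁴ = 5.394×10⁹ − 2.005×10⁸ = 5.193×10⁹ K⁴.
1/ε₁ + 1/ε₂ − 1 = 2.857 + 3.704 − 1 = 5.561.
q = 5.67×10⁻⁸ × 5.193×10⁹ / 5.561.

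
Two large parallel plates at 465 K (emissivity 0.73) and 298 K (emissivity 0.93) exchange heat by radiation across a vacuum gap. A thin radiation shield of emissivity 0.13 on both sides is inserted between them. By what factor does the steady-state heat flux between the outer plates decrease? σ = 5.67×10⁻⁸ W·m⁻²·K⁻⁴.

factor ≈ 11.0

Without shield: q₀ = σΔ(T⁴)/(1/ε₁+1/ε₂−1) with denominator 1.445.
With shield the two gaps are in series; the resistances add: (1/ε₁+1/ε_s−1)+(1/ε_s+1/ε₂−1) = 8.062+7.768 = 15.83.
Heat-flux ratio q₀/q = 15.83/1.445.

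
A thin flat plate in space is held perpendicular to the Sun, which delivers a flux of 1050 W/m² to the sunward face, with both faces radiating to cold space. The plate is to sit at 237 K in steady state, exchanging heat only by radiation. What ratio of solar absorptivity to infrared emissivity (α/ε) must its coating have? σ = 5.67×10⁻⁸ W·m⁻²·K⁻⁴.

α/ε ≈ 0.341

Balance: αS·A = εσ·2A·T⁴ ⇒ α/ε = 2σT⁴/S.
α/ε = 2·5.67×10⁻⁸·(237)⁴/1050 = 2·5.67×10⁻⁸·3.155×10⁹/1050.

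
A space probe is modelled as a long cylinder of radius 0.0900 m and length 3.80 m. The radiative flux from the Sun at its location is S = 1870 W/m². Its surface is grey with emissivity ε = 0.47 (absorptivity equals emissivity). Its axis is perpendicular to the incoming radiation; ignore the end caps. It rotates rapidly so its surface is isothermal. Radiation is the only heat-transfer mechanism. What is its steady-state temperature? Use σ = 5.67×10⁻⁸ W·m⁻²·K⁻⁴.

T ≈ 320 K

At equilibrium, absorbed power = emitted power.
Absorbing cross-section = 2rL = 0.6840 m²; emitting surface = 2πrL = 2.149 m² (ratio π).
εS·A_cross = εσ·A_surf·T⁴  ⇒  T⁴ = S/(πσ)   (ε cancels).
T⁴ = 1870/(π·5.67×10⁻⁸) = 1.050×10¹⁰ K⁴.
T = (1.050×10¹⁰)^(1/4).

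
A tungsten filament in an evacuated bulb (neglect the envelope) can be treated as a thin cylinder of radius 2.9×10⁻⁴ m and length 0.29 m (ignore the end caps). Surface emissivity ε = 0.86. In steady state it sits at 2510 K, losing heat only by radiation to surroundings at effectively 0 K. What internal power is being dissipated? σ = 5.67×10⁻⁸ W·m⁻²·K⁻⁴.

Steady state: P = εσA T⁴.
A = 2πrL = 5.284×10⁻⁴ m²; T⁴ = (2510)⁴ = 3.969×10¹³ K⁴.
P = 0.86 × 5.67×10⁻⁸ × 5.284×10⁻⁴ × 3.969×10¹³.

P ≈ 1020 W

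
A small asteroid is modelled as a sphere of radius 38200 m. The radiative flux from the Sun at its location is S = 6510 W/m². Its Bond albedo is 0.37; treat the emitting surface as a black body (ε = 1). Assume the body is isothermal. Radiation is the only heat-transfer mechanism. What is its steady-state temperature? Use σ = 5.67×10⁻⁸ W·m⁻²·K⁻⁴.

T ≈ 367 K

At equilibrium, absorbed power = emitted power.
Absorbing cross-section = πr² = 4.584×10⁹ m²; emitting surface = 4πr² = 1.834×10¹⁰ m² (ratio 4).
(1−a)S·A_cross = εσ·A_surf·T⁴  ⇒  T⁴ = (1−a)S/(4σ).
T⁴ = 0.630·6510/(4·5.67×10⁻⁸) = 1.808×10¹⁰ K⁴.
T = (1.808×10¹⁰)^(1/4).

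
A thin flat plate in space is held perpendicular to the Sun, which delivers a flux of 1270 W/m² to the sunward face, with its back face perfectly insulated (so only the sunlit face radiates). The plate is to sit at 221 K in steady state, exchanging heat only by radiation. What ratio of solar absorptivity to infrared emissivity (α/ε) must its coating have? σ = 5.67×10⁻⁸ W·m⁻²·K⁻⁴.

Balance: αS·A = εσ·1A·T⁴ ⇒ α/ε = σT⁴/S.
α/ε = 5.67×10⁻⁸·(221)⁴/1270 = 5.67×10⁻⁸·2.385×10⁹/1270.

α/ε ≈ 0.106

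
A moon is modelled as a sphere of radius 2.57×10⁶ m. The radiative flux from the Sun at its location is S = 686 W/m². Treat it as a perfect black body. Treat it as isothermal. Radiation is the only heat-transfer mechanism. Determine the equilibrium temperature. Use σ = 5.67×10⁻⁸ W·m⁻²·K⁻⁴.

T ≈ 235 K

At equilibrium, absorbed power = emitted power.
Absorbing cross-section = πr² = 2.075×10¹³ m²; emitting surface = 4πr² = 8.300×10¹³ m² (ratio 4).
S·A_cross = εσ·A_surf·T⁴  ⇒  T⁴ = S/(4σ).
T⁴ = 1.00·686/(4·5.67×10⁻⁸) = 3.025×10⁹ K⁴.
T = (3.025×10⁹)^(1/4).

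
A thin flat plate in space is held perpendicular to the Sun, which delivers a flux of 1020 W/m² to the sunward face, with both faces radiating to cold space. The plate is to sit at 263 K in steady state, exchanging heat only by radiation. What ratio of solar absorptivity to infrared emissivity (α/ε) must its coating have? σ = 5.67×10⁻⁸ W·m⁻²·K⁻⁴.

α/ε ≈ 0.532

Balance: αS·A = εσ·2A·T⁴ ⇒ α/ε = 2σT⁴/S.
α/ε = 2·5.67×10⁻⁸·(263)⁴/1020 = 2·5.67×10⁻⁸·4.784×10⁹/1020.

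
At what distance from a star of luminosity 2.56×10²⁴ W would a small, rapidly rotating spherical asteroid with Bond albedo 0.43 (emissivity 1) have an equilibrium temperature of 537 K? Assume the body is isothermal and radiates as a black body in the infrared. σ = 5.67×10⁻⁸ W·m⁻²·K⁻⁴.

d ≈ 2.48×10⁹ m

For an isothermal black-emitting sphere, (1−a)S·πr² = σ·4πr²·T⁴ ⇒ S = 4σT⁴/(1−a).
S = 4·5.67×10⁻⁸·(537)⁴/0.570 = 33090 W/m².
Flux falls as S = L/(4πd²), so d = √(L/(4πS)) = √(2.56×10²⁴/(4π·33090)).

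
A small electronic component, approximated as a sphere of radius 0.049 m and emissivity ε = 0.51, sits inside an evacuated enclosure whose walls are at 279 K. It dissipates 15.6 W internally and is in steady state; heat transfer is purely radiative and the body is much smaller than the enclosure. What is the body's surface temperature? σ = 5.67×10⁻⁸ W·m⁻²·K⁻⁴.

For a small grey body in a large enclosure, net radiated power = εσA(T⁴ − T_w⁴).
Steady state: P = εσA(T⁴ − T_w⁴) with A = 4πr² = 0.03017 m².
T⁴ = P/(εσA) + T_w⁴ = 15.6/(0.51·5.67×10⁻⁸·0.03017) + (279)⁴
    = 1.788×10¹⁰ + 6.059×10⁹ = 2.394×10¹⁰ K⁴.

T ≈ 393 K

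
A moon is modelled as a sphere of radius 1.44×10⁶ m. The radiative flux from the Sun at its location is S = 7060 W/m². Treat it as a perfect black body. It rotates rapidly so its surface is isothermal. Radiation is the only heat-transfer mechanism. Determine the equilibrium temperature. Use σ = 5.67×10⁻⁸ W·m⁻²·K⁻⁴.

At equilibrium, absorbed power = emitted power.
Absorbing cross-section = πr² = 6.514×10¹² m²; emitting surface = 4πr² = 2.606×10¹³ m² (ratio 4).
S·A_cross = εσ·A_surf·T⁴  ⇒  T⁴ = S/(4σ).
T⁴ = 1.00·7060/(4·5.67×10⁻⁸) = 3.113×10¹⁰ K⁴.
T = (3.113×10¹⁰)^(1/4).

T ≈ 420 K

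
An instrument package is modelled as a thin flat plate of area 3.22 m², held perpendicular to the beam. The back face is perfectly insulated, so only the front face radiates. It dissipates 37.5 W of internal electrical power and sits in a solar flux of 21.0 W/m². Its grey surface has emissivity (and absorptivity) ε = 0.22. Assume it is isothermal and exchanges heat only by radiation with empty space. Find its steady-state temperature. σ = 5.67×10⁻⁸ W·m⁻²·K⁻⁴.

At steady state, absorbed solar power + internal power = radiated power.
Absorbed: α·S·A_cross = 0.22·21.0·3.220 = 14.88 W (cross-section A).
Total input = 14.88 + 37.5 = 52.38 W.
Radiated: εσ·A_surf·T⁴ with A_surf = A = 3.220 m².
T⁴ = 52.38/(0.22·5.67×10⁻⁸·3.220) = 1.304×10⁹ K⁴.

T ≈ 190 K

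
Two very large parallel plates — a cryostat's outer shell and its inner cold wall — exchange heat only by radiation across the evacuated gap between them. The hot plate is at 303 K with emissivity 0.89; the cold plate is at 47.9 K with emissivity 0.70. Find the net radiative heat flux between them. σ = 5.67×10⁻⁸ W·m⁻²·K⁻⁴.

For two infinite grey parallel plates, q = σ(T₁⁴ − T₂⁴)/(1/ε₁ + 1/ε₂ − 1).
T₁⁴ − T₂⁴ = 8.429×10⁹ − 5.264×10⁶ = 8.424×10⁹ K⁴.
1/ε₁ + 1/ε₂ − 1 = 1.124 + 1.429 − 1 = 1.552.
q = 5.67×10⁻⁸ × 8.424×10⁹ / 1.552.

q ≈ 308 W/m²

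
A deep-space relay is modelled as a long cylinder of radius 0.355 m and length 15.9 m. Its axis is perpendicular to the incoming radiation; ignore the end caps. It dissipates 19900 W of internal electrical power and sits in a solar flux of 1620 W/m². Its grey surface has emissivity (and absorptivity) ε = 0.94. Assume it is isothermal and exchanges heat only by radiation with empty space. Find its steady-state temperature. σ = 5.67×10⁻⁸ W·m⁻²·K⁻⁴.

At steady state, absorbed solar power + internal power = radiated power.
Absorbed: α·S·A_cross = 0.94·1620·11.29 = 17190 W (cross-section 2rL).
Total input = 17190 + 19900 = 37090 W.
Radiated: εσ·A_surf·T⁴ with A_surf = 2πrL = 35.47 m².
T⁴ = 37090/(0.94·5.67×10⁻⁸·35.47) = 1.962×10¹⁰ K⁴.

T ≈ 374 K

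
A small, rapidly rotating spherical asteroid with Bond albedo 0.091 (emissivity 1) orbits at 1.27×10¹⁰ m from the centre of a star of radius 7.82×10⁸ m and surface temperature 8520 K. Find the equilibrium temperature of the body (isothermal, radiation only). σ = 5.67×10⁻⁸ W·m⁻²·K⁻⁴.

The star's surface emits σT_*⁴; at distance d the flux is S = σT_*⁴(R_*/d)².
S = 5.67×10⁻⁸·(8520)⁴·(7.82×10⁸/1.27×10¹⁰)² = 1.133×10⁶ W/m².
For an isothermal sphere T⁴ = (1−a)S/(4σ) = 4.540×10¹² K⁴.

T ≈ 1460 K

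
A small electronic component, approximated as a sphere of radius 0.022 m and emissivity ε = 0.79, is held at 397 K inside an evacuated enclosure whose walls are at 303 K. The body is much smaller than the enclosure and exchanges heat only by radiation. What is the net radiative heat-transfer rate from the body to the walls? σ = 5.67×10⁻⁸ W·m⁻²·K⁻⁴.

P_net ≈ 4.47 W

For a small grey body in a large enclosure: P_net = εσA(T_body⁴ − T_wall⁴).
A = 4πr² = 0.006082 m²; T_body⁴ − T_wall⁴ = 2.484×10¹⁰ − 8.429×10⁹ = 1.641×10¹⁰ K⁴.
|P_net| = 0.79·5.67×10⁻⁸·0.006082·1.641×10¹⁰.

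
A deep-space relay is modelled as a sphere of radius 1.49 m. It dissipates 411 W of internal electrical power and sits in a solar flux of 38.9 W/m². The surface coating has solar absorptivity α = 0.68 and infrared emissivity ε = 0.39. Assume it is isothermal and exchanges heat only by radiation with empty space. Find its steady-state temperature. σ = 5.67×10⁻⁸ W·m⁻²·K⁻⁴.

T ≈ 176 K

At steady state, absorbed solar power + internal power = radiated power.
Absorbed: α·S·A_cross = 0.68·38.9·6.975 = 184.5 W (cross-section πr²).
Total input = 184.5 + 411 = 595.5 W.
Radiated: εσ·A_surf·T⁴ with A_surf = 4πr² = 27.90 m².
T⁴ = 595.5/(0.39·5.67×10⁻⁸·27.90) = 9.653×10⁸ K⁴.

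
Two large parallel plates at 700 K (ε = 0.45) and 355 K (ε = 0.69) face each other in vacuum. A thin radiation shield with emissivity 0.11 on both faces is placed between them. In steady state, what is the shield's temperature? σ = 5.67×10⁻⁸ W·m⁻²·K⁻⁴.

In steady state the net flux on the hot side equals that on the cold side.
σ(T₁⁴−T_s⁴)/D₁ = σ(T_s⁴−T₂⁴)/D₂, with D₁ = 1/ε₁+1/ε_s−1 = 10.31, D₂ = 1/ε_s+1/ε₂−1 = 9.540.
Solve for T_s⁴: T_s⁴ = (D₂·T₁⁴ + D₁·T₂⁴)/(D₁+D₂) = 1.236×10¹¹ K⁴.

T_s ≈ 593 K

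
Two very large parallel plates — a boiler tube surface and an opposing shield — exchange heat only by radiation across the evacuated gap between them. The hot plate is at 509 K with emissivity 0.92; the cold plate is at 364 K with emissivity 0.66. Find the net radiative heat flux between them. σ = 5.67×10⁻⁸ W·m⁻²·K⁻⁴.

For two infinite grey parallel plates, q = σ(T₁⁴ − T₂⁴)/(1/ε₁ + 1/ε₂ − 1).
T₁⁴ − T₂⁴ = 6.712×10¹⁰ − 1.756×10¹⁰ = 4.957×10¹⁰ K⁴.
1/ε₁ + 1/ε₂ − 1 = 1.087 + 1.515 − 1 = 1.602.
q = 5.67×10⁻⁸ × 4.957×10¹⁰ / 1.602.

q ≈ 1750 W/m²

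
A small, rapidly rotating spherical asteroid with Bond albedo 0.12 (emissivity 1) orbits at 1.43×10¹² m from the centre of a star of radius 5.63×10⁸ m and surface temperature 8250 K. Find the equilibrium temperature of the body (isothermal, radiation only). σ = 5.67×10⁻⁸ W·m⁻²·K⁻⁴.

The star's surface emits σT_*⁴; at distance d the flux is S = σT_*⁴(R_*/d)².
S = 5.67×10⁻⁸·(8250)⁴·(5.63×10⁸/1.43×10¹²)² = 40.71 W/m².
For an isothermal sphere T⁴ = (1−a)S/(4σ) = 1.580×10⁸ K⁴.

T ≈ 112 K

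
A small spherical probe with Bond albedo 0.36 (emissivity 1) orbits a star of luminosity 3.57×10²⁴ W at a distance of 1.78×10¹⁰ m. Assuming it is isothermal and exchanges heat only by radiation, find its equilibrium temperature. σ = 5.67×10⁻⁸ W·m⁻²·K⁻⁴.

First find the stellar flux at distance d: S = L/(4πd²) = 3.57×10²⁴/(4π·(1.78×10¹⁰)²) = 896.6 W/m².
For an isothermal sphere, absorbed (1−a)S·πr² = emitted σ·4πr²·T⁴, so T⁴ = (1−a)S/(4σ).
T⁴ = 0.640·896.6/(4·5.67×10⁻⁸) = 2.530×10⁹ K⁴.

T ≈ 224 K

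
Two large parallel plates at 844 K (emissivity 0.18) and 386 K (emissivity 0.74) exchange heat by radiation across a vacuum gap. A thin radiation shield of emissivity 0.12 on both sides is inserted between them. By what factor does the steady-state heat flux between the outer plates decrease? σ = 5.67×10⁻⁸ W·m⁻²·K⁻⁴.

factor ≈ 3.65

Without shield: q₀ = σΔ(T⁴)/(1/ε₁+1/ε₂−1) with denominator 5.907.
With shield the two gaps are in series; the resistances add: (1/ε₁+1/ε_s−1)+(1/ε_s+1/ε₂−1) = 12.89+8.685 = 21.57.
Heat-flux ratio q₀/q = 21.57/5.907.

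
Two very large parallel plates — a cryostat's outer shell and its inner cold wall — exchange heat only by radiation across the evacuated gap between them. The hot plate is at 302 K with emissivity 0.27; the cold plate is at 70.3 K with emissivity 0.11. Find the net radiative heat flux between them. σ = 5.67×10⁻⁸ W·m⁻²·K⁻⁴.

For two infinite grey parallel plates, q = σ(T₁⁴ − T₂⁴)/(1/ε₁ + 1/ε₂ − 1).
T₁⁴ − T₂⁴ = 8.318×10⁹ − 2.442×10⁷ = 8.294×10⁹ K⁴.
1/ε₁ + 1/ε₂ − 1 = 3.704 + 9.091 − 1 = 11.79.
q = 5.67×10⁻⁸ × 8.294×10⁹ / 11.79.

q ≈ 39.9 W/m²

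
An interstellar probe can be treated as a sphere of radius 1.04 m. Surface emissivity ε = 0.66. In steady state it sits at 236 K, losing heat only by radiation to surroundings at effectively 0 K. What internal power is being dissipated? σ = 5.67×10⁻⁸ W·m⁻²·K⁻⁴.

P ≈ 1580 W

Steady state: P = εσA T⁴.
A = 4πr² = 13.59 m²; T⁴ = (236)⁴ = 3.102×10⁹ K⁴.
P = 0.66 × 5.67×10⁻⁸ × 13.59 × 3.102×10⁹.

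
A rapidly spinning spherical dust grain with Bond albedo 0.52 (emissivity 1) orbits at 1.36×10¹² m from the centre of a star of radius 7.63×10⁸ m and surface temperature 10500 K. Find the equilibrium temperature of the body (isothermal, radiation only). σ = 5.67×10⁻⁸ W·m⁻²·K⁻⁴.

T ≈ 146 K

The star's surface emits σT_*⁴; at distance d the flux is S = σT_*⁴(R_*/d)².
S = 5.67×10⁻⁸·(10500)⁴·(7.63×10⁸/1.36×10¹²)² = 216.9 W/m².
For an isothermal sphere T⁴ = (1−a)S/(4σ) = 4.591×10⁸ K⁴.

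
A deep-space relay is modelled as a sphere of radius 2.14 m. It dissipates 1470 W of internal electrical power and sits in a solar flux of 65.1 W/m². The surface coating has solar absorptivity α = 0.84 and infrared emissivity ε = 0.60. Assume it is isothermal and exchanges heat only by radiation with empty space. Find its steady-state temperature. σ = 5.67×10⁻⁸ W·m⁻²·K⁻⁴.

At steady state, absorbed solar power + internal power = radiated power.
Absorbed: α·S·A_cross = 0.84·65.1·14.39 = 786.8 W (cross-section πr²).
Total input = 786.8 + 1470 = 2257 W.
Radiated: εσ·A_surf·T⁴ with A_surf = 4πr² = 57.55 m².
T⁴ = 2257/(0.60·5.67×10⁻⁸·57.55) = 1.153×10⁹ K⁴.

T ≈ 184 K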